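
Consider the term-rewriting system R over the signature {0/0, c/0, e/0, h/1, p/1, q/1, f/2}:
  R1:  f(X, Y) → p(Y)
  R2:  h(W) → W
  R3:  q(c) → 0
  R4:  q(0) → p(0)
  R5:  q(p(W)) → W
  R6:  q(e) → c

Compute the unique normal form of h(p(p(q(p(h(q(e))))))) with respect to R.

p(p(c))

1. h(p(p(q(p(h(q(e)))))))  →  p(p(q(p(h(q(e))))))   [R2 at ε]
2. p(p(q(p(h(q(e))))))  →  p(p(h(q(e))))   [R5 at 1.1]
3. p(p(h(q(e))))  →  p(p(q(e)))   [R2 at 1.1]
4. p(p(q(e)))  →  p(p(c))   [R6 at 1.1]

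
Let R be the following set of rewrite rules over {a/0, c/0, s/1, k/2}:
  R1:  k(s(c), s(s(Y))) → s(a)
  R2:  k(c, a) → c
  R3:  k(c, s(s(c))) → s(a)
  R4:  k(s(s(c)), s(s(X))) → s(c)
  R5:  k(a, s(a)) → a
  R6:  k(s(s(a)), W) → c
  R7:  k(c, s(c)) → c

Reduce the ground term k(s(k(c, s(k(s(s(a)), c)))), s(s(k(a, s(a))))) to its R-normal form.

1. k(s(k(c, s(k(s(s(a)), c)))), s(s(k(a, s(a)))))  →  k(s(k(c, s(c))), s(s(k(a, s(a)))))   [R6 at 1.1.2.1]
2. k(s(k(c, s(c))), s(s(k(a, s(a)))))  →  k(s(c), s(s(k(a, s(a)))))   [R7 at 1.1]
3. k(s(c), s(s(k(a, s(a)))))  →  s(a)   [R1 at ε]

s(a)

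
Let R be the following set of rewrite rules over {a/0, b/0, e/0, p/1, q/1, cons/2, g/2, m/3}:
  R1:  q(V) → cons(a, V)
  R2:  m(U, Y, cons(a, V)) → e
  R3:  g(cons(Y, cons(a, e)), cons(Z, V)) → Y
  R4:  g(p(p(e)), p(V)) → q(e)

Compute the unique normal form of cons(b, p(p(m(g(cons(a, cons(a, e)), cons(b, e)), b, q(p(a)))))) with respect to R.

1. cons(b, p(p(m(g(cons(a, cons(a, e)), cons(b, e)), b, q(p(a))))))  →  cons(b, p(p(m(a, b, q(p(a))))))   [R3 at 2.1.1.1]
2. cons(b, p(p(m(a, b, q(p(a))))))  →  cons(b, p(p(m(a, b, cons(a, p(a))))))   [R1 at 2.1.1.3]
3. cons(b, p(p(m(a, b, cons(a, p(a))))))  →  cons(b, p(p(e)))   [R2 at 2.1.1]

cons(b, p(p(e)))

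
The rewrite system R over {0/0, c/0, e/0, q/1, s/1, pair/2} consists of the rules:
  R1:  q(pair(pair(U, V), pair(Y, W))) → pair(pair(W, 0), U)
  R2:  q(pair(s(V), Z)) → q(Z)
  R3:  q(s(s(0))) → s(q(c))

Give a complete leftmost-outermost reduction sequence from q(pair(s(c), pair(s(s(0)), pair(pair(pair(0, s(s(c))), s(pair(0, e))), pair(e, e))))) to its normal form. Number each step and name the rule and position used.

pair(pair(e, 0), pair(0, s(s(c))))

1. q(pair(s(c), pair(s(s(0)), pair(pair(pair(0, s(s(c))), s(pair(0, e))), pair(e, e)))))  →  q(pair(s(s(0)), pair(pair(pair(0, s(s(c))), s(pair(0, e))), pair(e, e))))   [R2 at ε]
2. q(pair(s(s(0)), pair(pair(pair(0, s(s(c))), s(pair(0, e))), pair(e, e))))  →  q(pair(pair(pair(0, s(s(c))), s(pair(0, e))), pair(e, e)))   [R2 at ε]
3. q(pair(pair(pair(0, s(s(c))), s(pair(0, e))), pair(e, e)))  →  pair(pair(e, 0), pair(0, s(s(c))))   [R1 at ε]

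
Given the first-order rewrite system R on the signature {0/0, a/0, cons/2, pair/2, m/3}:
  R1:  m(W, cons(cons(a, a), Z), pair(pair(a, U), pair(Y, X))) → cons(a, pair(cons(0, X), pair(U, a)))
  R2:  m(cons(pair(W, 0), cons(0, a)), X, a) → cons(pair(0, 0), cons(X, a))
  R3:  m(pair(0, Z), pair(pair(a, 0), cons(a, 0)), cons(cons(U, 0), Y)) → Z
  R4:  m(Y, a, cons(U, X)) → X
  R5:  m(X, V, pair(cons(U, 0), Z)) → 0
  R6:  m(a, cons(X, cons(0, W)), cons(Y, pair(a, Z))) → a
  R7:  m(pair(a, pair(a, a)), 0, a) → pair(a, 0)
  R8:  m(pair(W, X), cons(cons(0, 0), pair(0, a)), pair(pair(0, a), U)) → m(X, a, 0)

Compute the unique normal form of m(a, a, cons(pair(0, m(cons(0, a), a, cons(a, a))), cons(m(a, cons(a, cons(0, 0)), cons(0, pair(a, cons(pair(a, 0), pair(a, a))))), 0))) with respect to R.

cons(a, 0)

1. m(a, a, cons(pair(0, m(cons(0, a), a, cons(a, a))), cons(m(a, cons(a, cons(0, 0)), cons(0, pair(a, cons(pair(a, 0), pair(a, a))))), 0)))  →  cons(m(a, cons(a, cons(0, 0)), cons(0, pair(a, cons(pair(a, 0), pair(a, a))))), 0)   [R4 at ε]
2. cons(m(a, cons(a, cons(0, 0)), cons(0, pair(a, cons(pair(a, 0), pair(a, a))))), 0)  →  cons(a, 0)   [R6 at 1]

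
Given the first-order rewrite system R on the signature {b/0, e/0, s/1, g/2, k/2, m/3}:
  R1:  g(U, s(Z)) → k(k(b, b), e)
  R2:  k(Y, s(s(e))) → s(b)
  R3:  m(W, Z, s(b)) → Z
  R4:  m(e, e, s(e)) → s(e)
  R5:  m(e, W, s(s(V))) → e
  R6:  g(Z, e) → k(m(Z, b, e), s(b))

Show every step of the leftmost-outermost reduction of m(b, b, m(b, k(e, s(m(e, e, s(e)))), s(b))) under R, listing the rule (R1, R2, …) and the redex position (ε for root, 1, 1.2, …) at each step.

b

1. m(b, b, m(b, k(e, s(m(e, e, s(e)))), s(b)))  →  m(b, b, k(e, s(m(e, e, s(e)))))   [R3 at 3]
2. m(b, b, k(e, s(m(e, e, s(e)))))  →  m(b, b, k(e, s(s(e))))   [R4 at 3.2.1]
3. m(b, b, k(e, s(s(e))))  →  m(b, b, s(b))   [R2 at 3]
4. m(b, b, s(b))  →  b   [R3 at ε]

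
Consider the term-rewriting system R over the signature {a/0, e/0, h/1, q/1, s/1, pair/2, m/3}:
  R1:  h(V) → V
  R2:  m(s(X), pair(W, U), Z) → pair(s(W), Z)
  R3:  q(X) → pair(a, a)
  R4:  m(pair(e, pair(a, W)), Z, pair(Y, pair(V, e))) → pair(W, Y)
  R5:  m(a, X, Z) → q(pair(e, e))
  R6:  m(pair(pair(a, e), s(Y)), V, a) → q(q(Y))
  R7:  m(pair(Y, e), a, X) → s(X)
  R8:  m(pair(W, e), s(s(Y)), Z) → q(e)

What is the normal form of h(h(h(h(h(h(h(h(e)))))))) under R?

e

1. h(h(h(h(h(h(h(h(e))))))))  →  h(h(h(h(h(h(h(e)))))))   [R1 at ε]
2. h(h(h(h(h(h(h(e)))))))  →  h(h(h(h(h(h(e))))))   [R1 at ε]
3. h(h(h(h(h(h(e))))))  →  h(h(h(h(h(e)))))   [R1 at ε]
4. h(h(h(h(h(e)))))  →  h(h(h(h(e))))   [R1 at ε]
5. h(h(h(h(e))))  →  h(h(h(e)))   [R1 at ε]
6. h(h(h(e)))  →  h(h(e))   [R1 at ε]
7. h(h(e))  →  h(e)   [R1 at ε]
8. h(e)  →  e   [R1 at ε]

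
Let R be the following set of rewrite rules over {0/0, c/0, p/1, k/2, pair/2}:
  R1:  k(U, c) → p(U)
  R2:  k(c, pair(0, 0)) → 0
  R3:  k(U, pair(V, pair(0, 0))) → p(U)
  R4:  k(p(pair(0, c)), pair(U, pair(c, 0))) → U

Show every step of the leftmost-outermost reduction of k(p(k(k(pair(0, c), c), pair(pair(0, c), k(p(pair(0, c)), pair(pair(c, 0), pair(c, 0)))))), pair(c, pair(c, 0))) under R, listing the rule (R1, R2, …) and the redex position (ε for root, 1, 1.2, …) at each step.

c

1. k(p(k(k(pair(0, c), c), pair(pair(0, c), k(p(pair(0, c)), pair(pair(c, 0), pair(c, 0)))))), pair(c, pair(c, 0)))  →  k(p(k(p(pair(0, c)), pair(pair(0, c), k(p(pair(0, c)), pair(pair(c, 0), pair(c, 0)))))), pair(c, pair(c, 0)))   [R1 at 1.1.1]
2. k(p(k(p(pair(0, c)), pair(pair(0, c), k(p(pair(0, c)), pair(pair(c, 0), pair(c, 0)))))), pair(c, pair(c, 0)))  →  k(p(k(p(pair(0, c)), pair(pair(0, c), pair(c, 0)))), pair(c, pair(c, 0)))   [R4 at 1.1.2.2]
3. k(p(k(p(pair(0, c)), pair(pair(0, c), pair(c, 0)))), pair(c, pair(c, 0)))  →  k(p(pair(0, c)), pair(c, pair(c, 0)))   [R4 at 1.1]
4. k(p(pair(0, c)), pair(c, pair(c, 0)))  →  c   [R4 at ε]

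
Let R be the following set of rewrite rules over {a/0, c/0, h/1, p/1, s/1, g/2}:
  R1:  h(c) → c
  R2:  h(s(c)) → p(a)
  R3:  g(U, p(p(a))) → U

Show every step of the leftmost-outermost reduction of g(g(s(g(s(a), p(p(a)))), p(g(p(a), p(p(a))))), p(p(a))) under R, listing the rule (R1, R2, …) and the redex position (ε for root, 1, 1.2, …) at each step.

1. g(g(s(g(s(a), p(p(a)))), p(g(p(a), p(p(a))))), p(p(a)))  →  g(s(g(s(a), p(p(a)))), p(g(p(a), p(p(a)))))   [R3 at ε]
2. g(s(g(s(a), p(p(a)))), p(g(p(a), p(p(a)))))  →  g(s(s(a)), p(g(p(a), p(p(a)))))   [R3 at 1.1]
3. g(s(s(a)), p(g(p(a), p(p(a)))))  →  g(s(s(a)), p(p(a)))   [R3 at 2.1]
4. g(s(s(a)), p(p(a)))  →  s(s(a))   [R3 at ε]

s(s(a))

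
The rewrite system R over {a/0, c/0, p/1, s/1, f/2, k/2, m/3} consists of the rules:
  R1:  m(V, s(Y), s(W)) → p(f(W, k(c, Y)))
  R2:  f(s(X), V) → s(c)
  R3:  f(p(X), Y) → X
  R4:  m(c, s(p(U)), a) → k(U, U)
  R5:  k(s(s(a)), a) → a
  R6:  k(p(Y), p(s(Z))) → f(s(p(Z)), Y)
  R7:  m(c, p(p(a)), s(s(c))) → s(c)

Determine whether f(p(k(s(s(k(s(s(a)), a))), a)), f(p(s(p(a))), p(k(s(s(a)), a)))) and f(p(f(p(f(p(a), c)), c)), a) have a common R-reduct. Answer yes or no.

yes — NF(t₁) = a, NF(t₂) = a

Reduce t₁ = f(p(k(s(s(k(s(s(a)), a))), a)), f(p(s(p(a))), p(k(s(s(a)), a)))):
1. f(p(k(s(s(k(s(s(a)), a))), a)), f(p(s(p(a))), p(k(s(s(a)), a))))  →  k(s(s(k(s(s(a)), a))), a)   [R3 at ε]
2. k(s(s(k(s(s(a)), a))), a)  →  k(s(s(a)), a)   [R5 at 1.1.1]
3. k(s(s(a)), a)  →  a   [R5 at ε]

Reduce t₂ = f(p(f(p(f(p(a), c)), c)), a):
1. f(p(f(p(f(p(a), c)), c)), a)  →  f(p(f(p(a), c)), c)   [R3 at ε]
2. f(p(f(p(a), c)), c)  →  f(p(a), c)   [R3 at ε]
3. f(p(a), c)  →  a   [R3 at ε]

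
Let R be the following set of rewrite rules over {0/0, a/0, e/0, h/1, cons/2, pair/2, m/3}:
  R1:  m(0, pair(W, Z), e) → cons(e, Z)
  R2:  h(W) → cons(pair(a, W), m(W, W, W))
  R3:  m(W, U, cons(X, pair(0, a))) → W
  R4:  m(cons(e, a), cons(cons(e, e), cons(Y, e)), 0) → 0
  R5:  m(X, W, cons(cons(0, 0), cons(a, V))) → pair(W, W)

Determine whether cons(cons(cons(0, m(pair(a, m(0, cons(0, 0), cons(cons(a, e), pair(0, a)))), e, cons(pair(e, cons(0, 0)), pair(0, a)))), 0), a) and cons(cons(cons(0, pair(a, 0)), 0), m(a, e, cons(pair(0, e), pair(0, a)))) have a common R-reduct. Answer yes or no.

yes — NF(t₁) = cons(cons(cons(0, pair(a, 0)), 0), a), NF(t₂) = cons(cons(cons(0, pair(a, 0)), 0), a)

Reduce t₁ = cons(cons(cons(0, m(pair(a, m(0, cons(0, 0), cons(cons(a, e), pair(0, a)))), e, cons(pair(e, cons(0, 0)), pair(0, a)))), 0), a):
1. cons(cons(cons(0, m(pair(a, m(0, cons(0, 0), cons(cons(a, e), pair(0, a)))), e, cons(pair(e, cons(0, 0)), pair(0, a)))), 0), a)  →  cons(cons(cons(0, pair(a, m(0, cons(0, 0), cons(cons(a, e), pair(0, a))))), 0), a)   [R3 at 1.1.2]
2. cons(cons(cons(0, pair(a, m(0, cons(0, 0), cons(cons(a, e), pair(0, a))))), 0), a)  →  cons(cons(cons(0, pair(a, 0)), 0), a)   [R3 at 1.1.2.2]

Reduce t₂ = cons(cons(cons(0, pair(a, 0)), 0), m(a, e, cons(pair(0, e), pair(0, a)))):
1. cons(cons(cons(0, pair(a, 0)), 0), m(a, e, cons(pair(0, e), pair(0, a))))  →  cons(cons(cons(0, pair(a, 0)), 0), a)   [R3 at 2]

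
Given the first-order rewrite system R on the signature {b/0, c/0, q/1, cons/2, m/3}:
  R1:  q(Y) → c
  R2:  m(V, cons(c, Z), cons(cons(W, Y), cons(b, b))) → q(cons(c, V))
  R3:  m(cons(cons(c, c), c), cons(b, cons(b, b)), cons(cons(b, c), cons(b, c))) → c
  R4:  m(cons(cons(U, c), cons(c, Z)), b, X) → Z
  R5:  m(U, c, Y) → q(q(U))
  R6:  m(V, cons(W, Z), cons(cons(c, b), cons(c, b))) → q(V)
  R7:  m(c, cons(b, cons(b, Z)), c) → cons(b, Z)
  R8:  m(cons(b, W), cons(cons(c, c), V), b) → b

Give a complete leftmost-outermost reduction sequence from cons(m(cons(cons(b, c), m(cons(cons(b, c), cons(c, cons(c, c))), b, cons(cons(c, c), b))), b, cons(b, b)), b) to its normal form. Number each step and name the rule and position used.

1. cons(m(cons(cons(b, c), m(cons(cons(b, c), cons(c, cons(c, c))), b, cons(cons(c, c), b))), b, cons(b, b)), b)  →  cons(m(cons(cons(b, c), cons(c, c)), b, cons(b, b)), b)   [R4 at 1.1.2]
2. cons(m(cons(cons(b, c), cons(c, c)), b, cons(b, b)), b)  →  cons(c, b)   [R4 at 1]

cons(c, b)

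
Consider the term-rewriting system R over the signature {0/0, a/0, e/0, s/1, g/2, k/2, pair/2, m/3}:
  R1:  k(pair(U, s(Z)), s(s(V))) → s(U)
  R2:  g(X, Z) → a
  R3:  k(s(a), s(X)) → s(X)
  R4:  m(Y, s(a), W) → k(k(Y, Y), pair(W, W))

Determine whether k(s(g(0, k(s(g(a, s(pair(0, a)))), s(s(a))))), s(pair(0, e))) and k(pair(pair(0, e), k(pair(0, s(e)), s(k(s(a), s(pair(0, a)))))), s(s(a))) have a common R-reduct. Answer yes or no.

Reduce t₁ = k(s(g(0, k(s(g(a, s(pair(0, a)))), s(s(a))))), s(pair(0, e))):
1. k(s(g(0, k(s(g(a, s(pair(0, a)))), s(s(a))))), s(pair(0, e)))  →  k(s(a), s(pair(0, e)))   [R2 at 1.1]
2. k(s(a), s(pair(0, e)))  →  s(pair(0, e))   [R3 at ε]

Reduce t₂ = k(pair(pair(0, e), k(pair(0, s(e)), s(k(s(a), s(pair(0, a)))))), s(s(a))):
1. k(pair(pair(0, e), k(pair(0, s(e)), s(k(s(a), s(pair(0, a)))))), s(s(a)))  →  k(pair(pair(0, e), k(pair(0, s(e)), s(s(pair(0, a))))), s(s(a)))   [R3 at 1.2.2.1]
2. k(pair(pair(0, e), k(pair(0, s(e)), s(s(pair(0, a))))), s(s(a)))  →  k(pair(pair(0, e), s(0)), s(s(a)))   [R1 at 1.2]
3. k(pair(pair(0, e), s(0)), s(s(a)))  →  s(pair(0, e))   [R1 at ε]

yes — NF(t₁) = s(pair(0, e)), NF(t₂) = s(pair(0, e))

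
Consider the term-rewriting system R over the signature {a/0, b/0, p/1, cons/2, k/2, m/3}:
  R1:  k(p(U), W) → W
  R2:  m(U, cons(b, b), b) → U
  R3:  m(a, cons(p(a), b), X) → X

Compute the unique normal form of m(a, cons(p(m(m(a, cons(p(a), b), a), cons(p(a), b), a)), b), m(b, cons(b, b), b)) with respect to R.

1. m(a, cons(p(m(m(a, cons(p(a), b), a), cons(p(a), b), a)), b), m(b, cons(b, b), b))  →  m(a, cons(p(m(a, cons(p(a), b), a)), b), m(b, cons(b, b), b))   [R3 at 2.1.1.1]
2. m(a, cons(p(m(a, cons(p(a), b), a)), b), m(b, cons(b, b), b))  →  m(a, cons(p(a), b), m(b, cons(b, b), b))   [R3 at 2.1.1]
3. m(a, cons(p(a), b), m(b, cons(b, b), b))  →  m(b, cons(b, b), b)   [R3 at ε]
4. m(b, cons(b, b), b)  →  b   [R2 at ε]

b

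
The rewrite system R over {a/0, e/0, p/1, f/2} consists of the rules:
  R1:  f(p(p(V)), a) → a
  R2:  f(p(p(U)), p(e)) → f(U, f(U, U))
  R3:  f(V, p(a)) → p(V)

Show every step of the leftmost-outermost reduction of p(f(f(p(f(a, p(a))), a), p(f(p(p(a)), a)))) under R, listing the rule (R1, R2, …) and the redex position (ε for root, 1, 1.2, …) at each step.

1. p(f(f(p(f(a, p(a))), a), p(f(p(p(a)), a))))  →  p(f(f(p(p(a)), a), p(f(p(p(a)), a))))   [R3 at 1.1.1.1]
2. p(f(f(p(p(a)), a), p(f(p(p(a)), a))))  →  p(f(a, p(f(p(p(a)), a))))   [R1 at 1.1]
3. p(f(a, p(f(p(p(a)), a))))  →  p(f(a, p(a)))   [R1 at 1.2.1]
4. p(f(a, p(a)))  →  p(p(a))   [R3 at 1]

p(p(a))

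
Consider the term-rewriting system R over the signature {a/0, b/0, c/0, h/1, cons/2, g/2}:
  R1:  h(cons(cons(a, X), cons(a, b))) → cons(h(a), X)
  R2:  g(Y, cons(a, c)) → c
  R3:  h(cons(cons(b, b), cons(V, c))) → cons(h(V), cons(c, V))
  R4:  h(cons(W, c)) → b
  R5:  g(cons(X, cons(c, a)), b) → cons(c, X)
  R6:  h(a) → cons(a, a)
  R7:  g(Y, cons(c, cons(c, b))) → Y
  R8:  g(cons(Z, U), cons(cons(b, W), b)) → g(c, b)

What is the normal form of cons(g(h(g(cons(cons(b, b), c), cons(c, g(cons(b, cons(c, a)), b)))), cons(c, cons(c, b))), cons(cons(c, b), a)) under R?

cons(b, cons(cons(c, b), a))

1. cons(g(h(g(cons(cons(b, b), c), cons(c, g(cons(b, cons(c, a)), b)))), cons(c, cons(c, b))), cons(cons(c, b), a))  →  cons(h(g(cons(cons(b, b), c), cons(c, g(cons(b, cons(c, a)), b)))), cons(cons(c, b), a))   [R7 at 1]
2. cons(h(g(cons(cons(b, b), c), cons(c, g(cons(b, cons(c, a)), b)))), cons(cons(c, b), a))  →  cons(h(g(cons(cons(b, b), c), cons(c, cons(c, b)))), cons(cons(c, b), a))   [R5 at 1.1.2.2]
3. cons(h(g(cons(cons(b, b), c), cons(c, cons(c, b)))), cons(cons(c, b), a))  →  cons(h(cons(cons(b, b), c)), cons(cons(c, b), a))   [R7 at 1.1]
4. cons(h(cons(cons(b, b), c)), cons(cons(c, b), a))  →  cons(b, cons(cons(c, b), a))   [R4 at 1]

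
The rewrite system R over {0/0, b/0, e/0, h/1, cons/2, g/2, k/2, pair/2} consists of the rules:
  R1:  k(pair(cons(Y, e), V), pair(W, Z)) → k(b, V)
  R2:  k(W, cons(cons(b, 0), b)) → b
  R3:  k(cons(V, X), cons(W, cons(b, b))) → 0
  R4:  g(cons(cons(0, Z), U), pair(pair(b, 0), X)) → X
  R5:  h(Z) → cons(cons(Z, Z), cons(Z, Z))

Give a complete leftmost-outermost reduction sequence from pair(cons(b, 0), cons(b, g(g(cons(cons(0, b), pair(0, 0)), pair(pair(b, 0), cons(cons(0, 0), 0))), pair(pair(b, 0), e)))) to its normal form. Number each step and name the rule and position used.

1. pair(cons(b, 0), cons(b, g(g(cons(cons(0, b), pair(0, 0)), pair(pair(b, 0), cons(cons(0, 0), 0))), pair(pair(b, 0), e))))  →  pair(cons(b, 0), cons(b, g(cons(cons(0, 0), 0), pair(pair(b, 0), e))))   [R4 at 2.2.1]
2. pair(cons(b, 0), cons(b, g(cons(cons(0, 0), 0), pair(pair(b, 0), e))))  →  pair(cons(b, 0), cons(b, e))   [R4 at 2.2]

pair(cons(b, 0), cons(b, e))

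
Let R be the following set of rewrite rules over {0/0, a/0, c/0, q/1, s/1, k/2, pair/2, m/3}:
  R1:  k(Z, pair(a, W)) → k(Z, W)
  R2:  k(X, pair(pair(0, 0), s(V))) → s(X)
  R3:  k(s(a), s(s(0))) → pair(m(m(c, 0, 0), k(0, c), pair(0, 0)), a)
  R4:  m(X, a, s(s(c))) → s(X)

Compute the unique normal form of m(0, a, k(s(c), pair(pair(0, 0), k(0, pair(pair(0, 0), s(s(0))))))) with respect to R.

1. m(0, a, k(s(c), pair(pair(0, 0), k(0, pair(pair(0, 0), s(s(0)))))))  →  m(0, a, k(s(c), pair(pair(0, 0), s(0))))   [R2 at 3.2.2]
2. m(0, a, k(s(c), pair(pair(0, 0), s(0))))  →  m(0, a, s(s(c)))   [R2 at 3]
3. m(0, a, s(s(c)))  →  s(0)   [R4 at ε]

s(0)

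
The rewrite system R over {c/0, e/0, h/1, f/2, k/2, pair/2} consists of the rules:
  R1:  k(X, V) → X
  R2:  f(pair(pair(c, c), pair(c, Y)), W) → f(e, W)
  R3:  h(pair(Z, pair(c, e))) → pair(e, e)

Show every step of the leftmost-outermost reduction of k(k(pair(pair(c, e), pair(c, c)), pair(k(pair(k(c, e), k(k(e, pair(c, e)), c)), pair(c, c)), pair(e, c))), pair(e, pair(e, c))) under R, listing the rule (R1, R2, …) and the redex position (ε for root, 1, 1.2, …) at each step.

1. k(k(pair(pair(c, e), pair(c, c)), pair(k(pair(k(c, e), k(k(e, pair(c, e)), c)), pair(c, c)), pair(e, c))), pair(e, pair(e, c)))  →  k(pair(pair(c, e), pair(c, c)), pair(k(pair(k(c, e), k(k(e, pair(c, e)), c)), pair(c, c)), pair(e, c)))   [R1 at ε]
2. k(pair(pair(c, e), pair(c, c)), pair(k(pair(k(c, e), k(k(e, pair(c, e)), c)), pair(c, c)), pair(e, c)))  →  pair(pair(c, e), pair(c, c))   [R1 at ε]

pair(pair(c, e), pair(c, c))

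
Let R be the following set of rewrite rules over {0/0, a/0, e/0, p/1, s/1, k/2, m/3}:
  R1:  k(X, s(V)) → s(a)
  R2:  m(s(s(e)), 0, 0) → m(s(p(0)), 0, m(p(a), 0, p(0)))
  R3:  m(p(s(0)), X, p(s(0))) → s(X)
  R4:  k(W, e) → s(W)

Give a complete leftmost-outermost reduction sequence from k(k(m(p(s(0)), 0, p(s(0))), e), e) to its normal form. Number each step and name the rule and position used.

s(s(s(0)))

1. k(k(m(p(s(0)), 0, p(s(0))), e), e)  →  s(k(m(p(s(0)), 0, p(s(0))), e))   [R4 at ε]
2. s(k(m(p(s(0)), 0, p(s(0))), e))  →  s(s(m(p(s(0)), 0, p(s(0)))))   [R4 at 1]
3. s(s(m(p(s(0)), 0, p(s(0)))))  →  s(s(s(0)))   [R3 at 1.1]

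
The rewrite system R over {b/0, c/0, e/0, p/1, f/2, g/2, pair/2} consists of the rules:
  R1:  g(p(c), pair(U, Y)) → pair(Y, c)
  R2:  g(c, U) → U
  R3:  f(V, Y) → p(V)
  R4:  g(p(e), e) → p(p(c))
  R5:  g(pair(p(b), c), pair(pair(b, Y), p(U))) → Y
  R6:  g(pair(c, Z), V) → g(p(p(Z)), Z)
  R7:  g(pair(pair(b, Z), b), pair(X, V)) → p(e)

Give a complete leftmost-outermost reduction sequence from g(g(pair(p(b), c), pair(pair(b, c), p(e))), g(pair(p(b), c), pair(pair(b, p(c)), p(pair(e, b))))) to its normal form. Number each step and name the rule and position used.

1. g(g(pair(p(b), c), pair(pair(b, c), p(e))), g(pair(p(b), c), pair(pair(b, p(c)), p(pair(e, b)))))  →  g(c, g(pair(p(b), c), pair(pair(b, p(c)), p(pair(e, b)))))   [R5 at 1]
2. g(c, g(pair(p(b), c), pair(pair(b, p(c)), p(pair(e, b)))))  →  g(pair(p(b), c), pair(pair(b, p(c)), p(pair(e, b))))   [R2 at ε]
3. g(pair(p(b), c), pair(pair(b, p(c)), p(pair(e, b))))  →  p(c)   [R5 at ε]

p(c)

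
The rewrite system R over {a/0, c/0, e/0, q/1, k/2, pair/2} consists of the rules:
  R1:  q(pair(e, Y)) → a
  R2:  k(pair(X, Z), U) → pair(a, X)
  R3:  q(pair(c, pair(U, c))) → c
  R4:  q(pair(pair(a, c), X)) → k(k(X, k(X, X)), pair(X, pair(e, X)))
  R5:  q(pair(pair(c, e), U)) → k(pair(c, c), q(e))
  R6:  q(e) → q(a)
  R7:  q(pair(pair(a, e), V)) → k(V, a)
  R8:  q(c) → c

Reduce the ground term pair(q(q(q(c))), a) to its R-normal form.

pair(c, a)

1. pair(q(q(q(c))), a)  →  pair(q(q(c)), a)   [R8 at 1.1.1]
2. pair(q(q(c)), a)  →  pair(q(c), a)   [R8 at 1.1]
3. pair(q(c), a)  →  pair(c, a)   [R8 at 1]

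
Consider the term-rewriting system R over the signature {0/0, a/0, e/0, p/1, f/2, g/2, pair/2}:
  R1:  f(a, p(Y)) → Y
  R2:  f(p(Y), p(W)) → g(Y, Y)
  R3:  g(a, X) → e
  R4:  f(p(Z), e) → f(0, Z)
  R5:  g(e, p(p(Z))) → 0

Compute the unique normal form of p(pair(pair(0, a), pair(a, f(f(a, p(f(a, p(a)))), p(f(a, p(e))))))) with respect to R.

p(pair(pair(0, a), pair(a, e)))

1. p(pair(pair(0, a), pair(a, f(f(a, p(f(a, p(a)))), p(f(a, p(e)))))))  →  p(pair(pair(0, a), pair(a, f(f(a, p(a)), p(f(a, p(e)))))))   [R1 at 1.2.2.1]
2. p(pair(pair(0, a), pair(a, f(f(a, p(a)), p(f(a, p(e)))))))  →  p(pair(pair(0, a), pair(a, f(a, p(f(a, p(e)))))))   [R1 at 1.2.2.1]
3. p(pair(pair(0, a), pair(a, f(a, p(f(a, p(e)))))))  →  p(pair(pair(0, a), pair(a, f(a, p(e)))))   [R1 at 1.2.2]
4. p(pair(pair(0, a), pair(a, f(a, p(e)))))  →  p(pair(pair(0, a), pair(a, e)))   [R1 at 1.2.2]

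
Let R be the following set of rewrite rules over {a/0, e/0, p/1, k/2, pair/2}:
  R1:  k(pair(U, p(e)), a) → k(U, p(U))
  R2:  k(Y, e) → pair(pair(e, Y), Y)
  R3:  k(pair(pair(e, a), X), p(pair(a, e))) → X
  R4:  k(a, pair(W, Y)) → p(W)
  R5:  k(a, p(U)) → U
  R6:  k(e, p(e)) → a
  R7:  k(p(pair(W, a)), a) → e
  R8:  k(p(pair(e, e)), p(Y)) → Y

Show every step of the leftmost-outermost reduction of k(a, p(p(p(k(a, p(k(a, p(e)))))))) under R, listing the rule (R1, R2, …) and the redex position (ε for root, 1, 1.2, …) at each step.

1. k(a, p(p(p(k(a, p(k(a, p(e))))))))  →  p(p(k(a, p(k(a, p(e))))))   [R5 at ε]
2. p(p(k(a, p(k(a, p(e))))))  →  p(p(k(a, p(e))))   [R5 at 1.1]
3. p(p(k(a, p(e))))  →  p(p(e))   [R5 at 1.1]

p(p(e))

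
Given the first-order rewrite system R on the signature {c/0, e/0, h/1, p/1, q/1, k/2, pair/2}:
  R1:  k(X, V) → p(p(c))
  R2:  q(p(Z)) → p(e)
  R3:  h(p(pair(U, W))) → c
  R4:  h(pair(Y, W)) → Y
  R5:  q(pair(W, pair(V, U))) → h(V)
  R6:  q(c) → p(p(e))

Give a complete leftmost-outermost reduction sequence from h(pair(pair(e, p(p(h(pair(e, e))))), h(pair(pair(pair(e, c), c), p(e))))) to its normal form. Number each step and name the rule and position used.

pair(e, p(p(e)))

1. h(pair(pair(e, p(p(h(pair(e, e))))), h(pair(pair(pair(e, c), c), p(e)))))  →  pair(e, p(p(h(pair(e, e)))))   [R4 at ε]
2. pair(e, p(p(h(pair(e, e)))))  →  pair(e, p(p(e)))   [R4 at 2.1.1]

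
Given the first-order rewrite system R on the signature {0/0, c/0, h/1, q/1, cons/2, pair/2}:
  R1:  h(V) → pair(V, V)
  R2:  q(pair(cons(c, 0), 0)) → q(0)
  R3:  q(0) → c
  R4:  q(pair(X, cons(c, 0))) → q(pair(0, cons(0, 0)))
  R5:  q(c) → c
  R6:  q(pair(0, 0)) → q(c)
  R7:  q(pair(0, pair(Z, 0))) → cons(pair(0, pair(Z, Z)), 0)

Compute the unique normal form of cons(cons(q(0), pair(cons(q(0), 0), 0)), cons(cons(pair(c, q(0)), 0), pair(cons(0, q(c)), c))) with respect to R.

1. cons(cons(q(0), pair(cons(q(0), 0), 0)), cons(cons(pair(c, q(0)), 0), pair(cons(0, q(c)), c)))  →  cons(cons(c, pair(cons(q(0), 0), 0)), cons(cons(pair(c, q(0)), 0), pair(cons(0, q(c)), c)))   [R3 at 1.1]
2. cons(cons(c, pair(cons(q(0), 0), 0)), cons(cons(pair(c, q(0)), 0), pair(cons(0, q(c)), c)))  →  cons(cons(c, pair(cons(c, 0), 0)), cons(cons(pair(c, q(0)), 0), pair(cons(0, q(c)), c)))   [R3 at 1.2.1.1]
3. cons(cons(c, pair(cons(c, 0), 0)), cons(cons(pair(c, q(0)), 0), pair(cons(0, q(c)), c)))  →  cons(cons(c, pair(cons(c, 0), 0)), cons(cons(pair(c, c), 0), pair(cons(0, q(c)), c)))   [R3 at 2.1.1.2]
4. cons(cons(c, pair(cons(c, 0), 0)), cons(cons(pair(c, c), 0), pair(cons(0, q(c)), c)))  →  cons(cons(c, pair(cons(c, 0), 0)), cons(cons(pair(c, c), 0), pair(cons(0, c), c)))   [R5 at 2.2.1.2]

cons(cons(c, pair(cons(c, 0), 0)), cons(cons(pair(c, c), 0), pair(cons(0, c), c)))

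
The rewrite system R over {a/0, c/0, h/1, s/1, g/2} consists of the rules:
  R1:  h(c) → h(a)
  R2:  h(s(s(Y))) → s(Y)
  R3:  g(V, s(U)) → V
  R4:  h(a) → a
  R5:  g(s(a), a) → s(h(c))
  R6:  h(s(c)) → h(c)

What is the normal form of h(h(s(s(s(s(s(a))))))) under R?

s(s(s(a)))

1. h(h(s(s(s(s(s(a)))))))  →  h(s(s(s(s(a)))))   [R2 at 1]
2. h(s(s(s(s(a)))))  →  s(s(s(a)))   [R2 at ε]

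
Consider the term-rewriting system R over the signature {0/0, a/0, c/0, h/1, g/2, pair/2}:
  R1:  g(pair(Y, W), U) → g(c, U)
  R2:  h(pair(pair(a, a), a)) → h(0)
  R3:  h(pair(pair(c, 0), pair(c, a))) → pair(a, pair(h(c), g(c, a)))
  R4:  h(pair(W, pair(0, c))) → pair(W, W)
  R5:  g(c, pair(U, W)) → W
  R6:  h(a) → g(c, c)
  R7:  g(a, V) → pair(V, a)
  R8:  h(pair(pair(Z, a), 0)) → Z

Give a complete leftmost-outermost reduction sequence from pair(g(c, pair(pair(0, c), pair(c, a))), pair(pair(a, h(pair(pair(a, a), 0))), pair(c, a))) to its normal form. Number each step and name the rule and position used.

1. pair(g(c, pair(pair(0, c), pair(c, a))), pair(pair(a, h(pair(pair(a, a), 0))), pair(c, a)))  →  pair(pair(c, a), pair(pair(a, h(pair(pair(a, a), 0))), pair(c, a)))   [R5 at 1]
2. pair(pair(c, a), pair(pair(a, h(pair(pair(a, a), 0))), pair(c, a)))  →  pair(pair(c, a), pair(pair(a, a), pair(c, a)))   [R8 at 2.1.2]

pair(pair(c, a), pair(pair(a, a), pair(c, a)))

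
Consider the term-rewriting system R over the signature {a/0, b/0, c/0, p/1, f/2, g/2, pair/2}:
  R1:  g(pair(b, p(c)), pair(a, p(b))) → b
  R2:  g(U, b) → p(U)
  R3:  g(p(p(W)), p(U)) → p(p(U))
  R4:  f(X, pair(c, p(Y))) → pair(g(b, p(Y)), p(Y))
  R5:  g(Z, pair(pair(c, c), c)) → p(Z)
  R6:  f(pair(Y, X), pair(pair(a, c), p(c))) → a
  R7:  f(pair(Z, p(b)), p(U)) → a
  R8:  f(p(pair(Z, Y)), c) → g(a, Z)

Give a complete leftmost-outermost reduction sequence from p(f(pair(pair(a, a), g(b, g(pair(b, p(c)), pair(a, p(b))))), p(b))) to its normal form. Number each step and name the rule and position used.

1. p(f(pair(pair(a, a), g(b, g(pair(b, p(c)), pair(a, p(b))))), p(b)))  →  p(f(pair(pair(a, a), g(b, b)), p(b)))   [R1 at 1.1.2.2]
2. p(f(pair(pair(a, a), g(b, b)), p(b)))  →  p(f(pair(pair(a, a), p(b)), p(b)))   [R2 at 1.1.2]
3. p(f(pair(pair(a, a), p(b)), p(b)))  →  p(a)   [R7 at 1]

p(a)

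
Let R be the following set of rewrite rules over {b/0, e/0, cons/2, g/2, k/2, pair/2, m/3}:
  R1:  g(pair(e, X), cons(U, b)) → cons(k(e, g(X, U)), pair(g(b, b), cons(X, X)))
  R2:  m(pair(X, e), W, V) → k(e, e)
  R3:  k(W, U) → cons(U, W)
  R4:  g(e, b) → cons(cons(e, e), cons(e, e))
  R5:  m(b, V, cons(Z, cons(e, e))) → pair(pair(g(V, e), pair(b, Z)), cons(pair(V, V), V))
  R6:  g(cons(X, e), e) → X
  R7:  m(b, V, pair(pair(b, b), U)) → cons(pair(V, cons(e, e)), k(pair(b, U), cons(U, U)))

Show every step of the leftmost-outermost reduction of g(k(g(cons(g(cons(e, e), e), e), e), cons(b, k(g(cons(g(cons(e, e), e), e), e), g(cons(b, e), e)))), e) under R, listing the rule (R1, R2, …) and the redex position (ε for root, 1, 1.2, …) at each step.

cons(b, cons(b, e))

1. g(k(g(cons(g(cons(e, e), e), e), e), cons(b, k(g(cons(g(cons(e, e), e), e), e), g(cons(b, e), e)))), e)  →  g(cons(cons(b, k(g(cons(g(cons(e, e), e), e), e), g(cons(b, e), e))), g(cons(g(cons(e, e), e), e), e)), e)   [R3 at 1]
2. g(cons(cons(b, k(g(cons(g(cons(e, e), e), e), e), g(cons(b, e), e))), g(cons(g(cons(e, e), e), e), e)), e)  →  g(cons(cons(b, cons(g(cons(b, e), e), g(cons(g(cons(e, e), e), e), e))), g(cons(g(cons(e, e), e), e), e)), e)   [R3 at 1.1.2]
3. g(cons(cons(b, cons(g(cons(b, e), e), g(cons(g(cons(e, e), e), e), e))), g(cons(g(cons(e, e), e), e), e)), e)  →  g(cons(cons(b, cons(b, g(cons(g(cons(e, e), e), e), e))), g(cons(g(cons(e, e), e), e), e)), e)   [R6 at 1.1.2.1]
4. g(cons(cons(b, cons(b, g(cons(g(cons(e, e), e), e), e))), g(cons(g(cons(e, e), e), e), e)), e)  →  g(cons(cons(b, cons(b, g(cons(e, e), e))), g(cons(g(cons(e, e), e), e), e)), e)   [R6 at 1.1.2.2]
5. g(cons(cons(b, cons(b, g(cons(e, e), e))), g(cons(g(cons(e, e), e), e), e)), e)  →  g(cons(cons(b, cons(b, e)), g(cons(g(cons(e, e), e), e), e)), e)   [R6 at 1.1.2.2]
6. g(cons(cons(b, cons(b, e)), g(cons(g(cons(e, e), e), e), e)), e)  →  g(cons(cons(b, cons(b, e)), g(cons(e, e), e)), e)   [R6 at 1.2]
7. g(cons(cons(b, cons(b, e)), g(cons(e, e), e)), e)  →  g(cons(cons(b, cons(b, e)), e), e)   [R6 at 1.2]
8. g(cons(cons(b, cons(b, e)), e), e)  →  cons(b, cons(b, e))   [R6 at ε]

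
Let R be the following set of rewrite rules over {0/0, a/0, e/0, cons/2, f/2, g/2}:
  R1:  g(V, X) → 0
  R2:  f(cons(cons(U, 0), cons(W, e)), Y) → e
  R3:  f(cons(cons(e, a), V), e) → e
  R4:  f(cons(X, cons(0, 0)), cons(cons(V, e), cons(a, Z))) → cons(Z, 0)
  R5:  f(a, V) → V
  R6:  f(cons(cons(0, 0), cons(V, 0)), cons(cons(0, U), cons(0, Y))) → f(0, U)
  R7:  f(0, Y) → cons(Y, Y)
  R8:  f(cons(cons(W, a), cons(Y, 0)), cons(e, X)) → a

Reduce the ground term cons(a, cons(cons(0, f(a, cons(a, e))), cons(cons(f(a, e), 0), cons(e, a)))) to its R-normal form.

cons(a, cons(cons(0, cons(a, e)), cons(cons(e, 0), cons(e, a))))

1. cons(a, cons(cons(0, f(a, cons(a, e))), cons(cons(f(a, e), 0), cons(e, a))))  →  cons(a, cons(cons(0, cons(a, e)), cons(cons(f(a, e), 0), cons(e, a))))   [R5 at 2.1.2]
2. cons(a, cons(cons(0, cons(a, e)), cons(cons(f(a, e), 0), cons(e, a))))  →  cons(a, cons(cons(0, cons(a, e)), cons(cons(e, 0), cons(e, a))))   [R5 at 2.2.1.1]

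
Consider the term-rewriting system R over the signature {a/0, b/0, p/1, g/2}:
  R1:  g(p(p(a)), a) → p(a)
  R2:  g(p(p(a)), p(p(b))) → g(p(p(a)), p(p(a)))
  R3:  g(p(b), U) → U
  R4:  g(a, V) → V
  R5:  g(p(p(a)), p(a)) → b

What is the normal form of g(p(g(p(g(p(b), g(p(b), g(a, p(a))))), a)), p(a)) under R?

b

1. g(p(g(p(g(p(b), g(p(b), g(a, p(a))))), a)), p(a))  →  g(p(g(p(g(p(b), g(a, p(a)))), a)), p(a))   [R3 at 1.1.1.1]
2. g(p(g(p(g(p(b), g(a, p(a)))), a)), p(a))  →  g(p(g(p(g(a, p(a))), a)), p(a))   [R3 at 1.1.1.1]
3. g(p(g(p(g(a, p(a))), a)), p(a))  →  g(p(g(p(p(a)), a)), p(a))   [R4 at 1.1.1.1]
4. g(p(g(p(p(a)), a)), p(a))  →  g(p(p(a)), p(a))   [R1 at 1.1]
5. g(p(p(a)), p(a))  →  b   [R5 at ε]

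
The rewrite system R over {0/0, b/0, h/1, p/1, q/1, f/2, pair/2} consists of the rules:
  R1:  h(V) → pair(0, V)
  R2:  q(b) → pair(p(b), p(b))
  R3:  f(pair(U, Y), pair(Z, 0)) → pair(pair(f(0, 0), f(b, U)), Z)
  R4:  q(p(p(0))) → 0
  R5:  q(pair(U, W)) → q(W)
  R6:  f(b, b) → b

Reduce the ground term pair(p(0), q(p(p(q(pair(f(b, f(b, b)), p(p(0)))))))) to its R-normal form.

1. pair(p(0), q(p(p(q(pair(f(b, f(b, b)), p(p(0))))))))  →  pair(p(0), q(p(p(q(p(p(0)))))))   [R5 at 2.1.1.1]
2. pair(p(0), q(p(p(q(p(p(0)))))))  →  pair(p(0), q(p(p(0))))   [R4 at 2.1.1.1]
3. pair(p(0), q(p(p(0))))  →  pair(p(0), 0)   [R4 at 2]

pair(p(0), 0)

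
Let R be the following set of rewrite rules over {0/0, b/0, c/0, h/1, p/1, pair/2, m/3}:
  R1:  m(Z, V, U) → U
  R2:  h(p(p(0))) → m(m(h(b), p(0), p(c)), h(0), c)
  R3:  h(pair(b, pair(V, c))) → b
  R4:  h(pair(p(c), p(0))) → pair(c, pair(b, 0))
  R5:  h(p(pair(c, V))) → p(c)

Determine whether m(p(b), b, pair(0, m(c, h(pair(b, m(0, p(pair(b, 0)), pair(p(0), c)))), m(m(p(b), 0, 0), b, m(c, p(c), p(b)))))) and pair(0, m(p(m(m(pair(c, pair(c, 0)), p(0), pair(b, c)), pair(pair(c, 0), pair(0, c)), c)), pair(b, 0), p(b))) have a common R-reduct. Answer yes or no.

yes — NF(t₁) = pair(0, p(b)), NF(t₂) = pair(0, p(b))

Reduce t₁ = m(p(b), b, pair(0, m(c, h(pair(b, m(0, p(pair(b, 0)), pair(p(0), c)))), m(m(p(b), 0, 0), b, m(c, p(c), p(b)))))):
1. m(p(b), b, pair(0, m(c, h(pair(b, m(0, p(pair(b, 0)), pair(p(0), c)))), m(m(p(b), 0, 0), b, m(c, p(c), p(b))))))  →  pair(0, m(c, h(pair(b, m(0, p(pair(b, 0)), pair(p(0), c)))), m(m(p(b), 0, 0), b, m(c, p(c), p(b)))))   [R1 at ε]
2. pair(0, m(c, h(pair(b, m(0, p(pair(b, 0)), pair(p(0), c)))), m(m(p(b), 0, 0), b, m(c, p(c), p(b)))))  →  pair(0, m(m(p(b), 0, 0), b, m(c, p(c), p(b))))   [R1 at 2]
3. pair(0, m(m(p(b), 0, 0), b, m(c, p(c), p(b))))  →  pair(0, m(c, p(c), p(b)))   [R1 at 2]
4. pair(0, m(c, p(c), p(b)))  →  pair(0, p(b))   [R1 at 2]

Reduce t₂ = pair(0, m(p(m(m(pair(c, pair(c, 0)), p(0), pair(b, c)), pair(pair(c, 0), pair(0, c)), c)), pair(b, 0), p(b))):
1. pair(0, m(p(m(m(pair(c, pair(c, 0)), p(0), pair(b, c)), pair(pair(c, 0), pair(0, c)), c)), pair(b, 0), p(b)))  →  pair(0, p(b))   [R1 at 2]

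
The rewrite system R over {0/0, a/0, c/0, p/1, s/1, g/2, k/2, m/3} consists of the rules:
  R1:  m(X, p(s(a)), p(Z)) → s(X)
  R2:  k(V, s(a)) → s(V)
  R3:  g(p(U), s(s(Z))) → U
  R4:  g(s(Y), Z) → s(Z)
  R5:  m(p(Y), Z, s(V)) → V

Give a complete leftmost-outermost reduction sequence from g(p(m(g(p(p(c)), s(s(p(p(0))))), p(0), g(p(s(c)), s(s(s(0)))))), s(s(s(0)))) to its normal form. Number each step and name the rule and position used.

1. g(p(m(g(p(p(c)), s(s(p(p(0))))), p(0), g(p(s(c)), s(s(s(0)))))), s(s(s(0))))  →  m(g(p(p(c)), s(s(p(p(0))))), p(0), g(p(s(c)), s(s(s(0)))))   [R3 at ε]
2. m(g(p(p(c)), s(s(p(p(0))))), p(0), g(p(s(c)), s(s(s(0)))))  →  m(p(c), p(0), g(p(s(c)), s(s(s(0)))))   [R3 at 1]
3. m(p(c), p(0), g(p(s(c)), s(s(s(0)))))  →  m(p(c), p(0), s(c))   [R3 at 3]
4. m(p(c), p(0), s(c))  →  c   [R5 at ε]

c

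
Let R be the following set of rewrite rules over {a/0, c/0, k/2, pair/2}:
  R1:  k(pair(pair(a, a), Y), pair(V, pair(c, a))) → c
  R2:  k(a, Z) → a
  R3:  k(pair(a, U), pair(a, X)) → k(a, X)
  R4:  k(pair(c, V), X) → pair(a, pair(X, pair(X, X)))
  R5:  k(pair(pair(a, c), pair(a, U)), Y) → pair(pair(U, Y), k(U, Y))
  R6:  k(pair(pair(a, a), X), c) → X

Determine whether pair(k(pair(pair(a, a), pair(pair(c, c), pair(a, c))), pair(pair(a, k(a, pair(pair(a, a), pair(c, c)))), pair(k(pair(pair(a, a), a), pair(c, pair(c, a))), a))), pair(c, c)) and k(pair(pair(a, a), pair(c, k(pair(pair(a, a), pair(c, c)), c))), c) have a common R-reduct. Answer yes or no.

yes — NF(t₁) = pair(c, pair(c, c)), NF(t₂) = pair(c, pair(c, c))

Reduce t₁ = pair(k(pair(pair(a, a), pair(pair(c, c), pair(a, c))), pair(pair(a, k(a, pair(pair(a, a), pair(c, c)))), pair(k(pair(pair(a, a), a), pair(c, pair(c, a))), a))), pair(c, c)):
1. pair(k(pair(pair(a, a), pair(pair(c, c), pair(a, c))), pair(pair(a, k(a, pair(pair(a, a), pair(c, c)))), pair(k(pair(pair(a, a), a), pair(c, pair(c, a))), a))), pair(c, c))  →  pair(k(pair(pair(a, a), pair(pair(c, c), pair(a, c))), pair(pair(a, a), pair(k(pair(pair(a, a), a), pair(c, pair(c, a))), a))), pair(c, c))   [R2 at 1.2.1.2]
2. pair(k(pair(pair(a, a), pair(pair(c, c), pair(a, c))), pair(pair(a, a), pair(k(pair(pair(a, a), a), pair(c, pair(c, a))), a))), pair(c, c))  →  pair(k(pair(pair(a, a), pair(pair(c, c), pair(a, c))), pair(pair(a, a), pair(c, a))), pair(c, c))   [R1 at 1.2.2.1]
3. pair(k(pair(pair(a, a), pair(pair(c, c), pair(a, c))), pair(pair(a, a), pair(c, a))), pair(c, c))  →  pair(c, pair(c, c))   [R1 at 1]

Reduce t₂ = k(pair(pair(a, a), pair(c, k(pair(pair(a, a), pair(c, c)), c))), c):
1. k(pair(pair(a, a), pair(c, k(pair(pair(a, a), pair(c, c)), c))), c)  →  pair(c, k(pair(pair(a, a), pair(c, c)), c))   [R6 at ε]
2. pair(c, k(pair(pair(a, a), pair(c, c)), c))  →  pair(c, pair(c, c))   [R6 at 2]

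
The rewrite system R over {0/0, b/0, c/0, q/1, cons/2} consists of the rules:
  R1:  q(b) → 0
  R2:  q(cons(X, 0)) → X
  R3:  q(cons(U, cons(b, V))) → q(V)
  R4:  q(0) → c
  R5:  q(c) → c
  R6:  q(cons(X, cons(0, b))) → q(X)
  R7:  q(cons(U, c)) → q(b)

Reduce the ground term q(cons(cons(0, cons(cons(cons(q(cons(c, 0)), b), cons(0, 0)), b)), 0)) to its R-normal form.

1. q(cons(cons(0, cons(cons(cons(q(cons(c, 0)), b), cons(0, 0)), b)), 0))  →  cons(0, cons(cons(cons(q(cons(c, 0)), b), cons(0, 0)), b))   [R2 at ε]
2. cons(0, cons(cons(cons(q(cons(c, 0)), b), cons(0, 0)), b))  →  cons(0, cons(cons(cons(c, b), cons(0, 0)), b))   [R2 at 2.1.1.1]

cons(0, cons(cons(cons(c, b), cons(0, 0)), b))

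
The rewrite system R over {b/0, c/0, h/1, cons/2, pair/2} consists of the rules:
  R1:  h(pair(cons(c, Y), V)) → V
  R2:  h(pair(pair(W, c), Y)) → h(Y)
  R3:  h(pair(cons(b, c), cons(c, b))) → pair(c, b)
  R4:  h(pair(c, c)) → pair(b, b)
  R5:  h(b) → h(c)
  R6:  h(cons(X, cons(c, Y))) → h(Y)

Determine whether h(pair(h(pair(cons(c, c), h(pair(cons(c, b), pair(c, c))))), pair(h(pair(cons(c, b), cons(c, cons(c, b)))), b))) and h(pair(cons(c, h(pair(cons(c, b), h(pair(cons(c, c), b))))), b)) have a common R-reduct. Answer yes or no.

Reduce t₁ = h(pair(h(pair(cons(c, c), h(pair(cons(c, b), pair(c, c))))), pair(h(pair(cons(c, b), cons(c, cons(c, b)))), b))):
1. h(pair(h(pair(cons(c, c), h(pair(cons(c, b), pair(c, c))))), pair(h(pair(cons(c, b), cons(c, cons(c, b)))), b)))  →  h(pair(h(pair(cons(c, b), pair(c, c))), pair(h(pair(cons(c, b), cons(c, cons(c, b)))), b)))   [R1 at 1.1]
2. h(pair(h(pair(cons(c, b), pair(c, c))), pair(h(pair(cons(c, b), cons(c, cons(c, b)))), b)))  →  h(pair(pair(c, c), pair(h(pair(cons(c, b), cons(c, cons(c, b)))), b)))   [R1 at 1.1]
3. h(pair(pair(c, c), pair(h(pair(cons(c, b), cons(c, cons(c, b)))), b)))  →  h(pair(h(pair(cons(c, b), cons(c, cons(c, b)))), b))   [R2 at ε]
4. h(pair(h(pair(cons(c, b), cons(c, cons(c, b)))), b))  →  h(pair(cons(c, cons(c, b)), b))   [R1 at 1.1]
5. h(pair(cons(c, cons(c, b)), b))  →  b   [R1 at ε]

Reduce t₂ = h(pair(cons(c, h(pair(cons(c, b), h(pair(cons(c, c), b))))), b)):
1. h(pair(cons(c, h(pair(cons(c, b), h(pair(cons(c, c), b))))), b))  →  b   [R1 at ε]

yes — NF(t₁) = b, NF(t₂) = b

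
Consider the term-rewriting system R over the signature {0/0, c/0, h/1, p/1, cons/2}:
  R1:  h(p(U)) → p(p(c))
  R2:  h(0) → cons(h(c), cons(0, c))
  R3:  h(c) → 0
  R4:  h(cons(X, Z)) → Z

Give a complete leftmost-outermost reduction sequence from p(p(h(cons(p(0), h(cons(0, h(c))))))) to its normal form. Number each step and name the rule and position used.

p(p(0))

1. p(p(h(cons(p(0), h(cons(0, h(c)))))))  →  p(p(h(cons(0, h(c)))))   [R4 at 1.1]
2. p(p(h(cons(0, h(c)))))  →  p(p(h(c)))   [R4 at 1.1]
3. p(p(h(c)))  →  p(p(0))   [R3 at 1.1]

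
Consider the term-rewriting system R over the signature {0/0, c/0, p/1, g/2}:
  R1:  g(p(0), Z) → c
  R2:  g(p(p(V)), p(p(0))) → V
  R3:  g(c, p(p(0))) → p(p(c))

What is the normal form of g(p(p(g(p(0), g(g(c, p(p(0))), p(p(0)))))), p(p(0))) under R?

1. g(p(p(g(p(0), g(g(c, p(p(0))), p(p(0)))))), p(p(0)))  →  g(p(0), g(g(c, p(p(0))), p(p(0))))   [R2 at ε]
2. g(p(0), g(g(c, p(p(0))), p(p(0))))  →  c   [R1 at ε]

c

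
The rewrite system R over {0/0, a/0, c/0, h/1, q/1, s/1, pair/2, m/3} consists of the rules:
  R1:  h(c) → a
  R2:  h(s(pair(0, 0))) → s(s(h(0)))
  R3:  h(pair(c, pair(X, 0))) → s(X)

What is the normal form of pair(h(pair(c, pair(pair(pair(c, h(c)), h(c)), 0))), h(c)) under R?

1. pair(h(pair(c, pair(pair(pair(c, h(c)), h(c)), 0))), h(c))  →  pair(s(pair(pair(c, h(c)), h(c))), h(c))   [R3 at 1]
2. pair(s(pair(pair(c, h(c)), h(c))), h(c))  →  pair(s(pair(pair(c, a), h(c))), h(c))   [R1 at 1.1.1.2]
3. pair(s(pair(pair(c, a), h(c))), h(c))  →  pair(s(pair(pair(c, a), a)), h(c))   [R1 at 1.1.2]
4. pair(s(pair(pair(c, a), a)), h(c))  →  pair(s(pair(pair(c, a), a)), a)   [R1 at 2]

pair(s(pair(pair(c, a), a)), a)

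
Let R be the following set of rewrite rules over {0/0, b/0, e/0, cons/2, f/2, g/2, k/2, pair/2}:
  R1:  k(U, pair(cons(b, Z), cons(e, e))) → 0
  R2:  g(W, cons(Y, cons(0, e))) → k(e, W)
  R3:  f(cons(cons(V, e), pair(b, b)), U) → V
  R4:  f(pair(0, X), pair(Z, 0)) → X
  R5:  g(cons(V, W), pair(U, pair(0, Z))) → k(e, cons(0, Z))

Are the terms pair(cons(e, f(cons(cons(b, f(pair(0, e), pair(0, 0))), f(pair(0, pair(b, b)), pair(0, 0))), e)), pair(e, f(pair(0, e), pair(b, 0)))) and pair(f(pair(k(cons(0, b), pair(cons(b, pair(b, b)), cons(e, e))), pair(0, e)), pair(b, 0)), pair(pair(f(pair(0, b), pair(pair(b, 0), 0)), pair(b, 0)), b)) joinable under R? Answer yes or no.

no — NF(t₁) = pair(cons(e, b), pair(e, e)), NF(t₂) = pair(pair(0, e), pair(pair(b, pair(b, 0)), b))

Reduce t₁ = pair(cons(e, f(cons(cons(b, f(pair(0, e), pair(0, 0))), f(pair(0, pair(b, b)), pair(0, 0))), e)), pair(e, f(pair(0, e), pair(b, 0)))):
1. pair(cons(e, f(cons(cons(b, f(pair(0, e), pair(0, 0))), f(pair(0, pair(b, b)), pair(0, 0))), e)), pair(e, f(pair(0, e), pair(b, 0))))  →  pair(cons(e, f(cons(cons(b, e), f(pair(0, pair(b, b)), pair(0, 0))), e)), pair(e, f(pair(0, e), pair(b, 0))))   [R4 at 1.2.1.1.2]
2. pair(cons(e, f(cons(cons(b, e), f(pair(0, pair(b, b)), pair(0, 0))), e)), pair(e, f(pair(0, e), pair(b, 0))))  →  pair(cons(e, f(cons(cons(b, e), pair(b, b)), e)), pair(e, f(pair(0, e), pair(b, 0))))   [R4 at 1.2.1.2]
3. pair(cons(e, f(cons(cons(b, e), pair(b, b)), e)), pair(e, f(pair(0, e), pair(b, 0))))  →  pair(cons(e, b), pair(e, f(pair(0, e), pair(b, 0))))   [R3 at 1.2]
4. pair(cons(e, b), pair(e, f(pair(0, e), pair(b, 0))))  →  pair(cons(e, b), pair(e, e))   [R4 at 2.2]

Reduce t₂ = pair(f(pair(k(cons(0, b), pair(cons(b, pair(b, b)), cons(e, e))), pair(0, e)), pair(b, 0)), pair(pair(f(pair(0, b), pair(pair(b, 0), 0)), pair(b, 0)), b)):
1. pair(f(pair(k(cons(0, b), pair(cons(b, pair(b, b)), cons(e, e))), pair(0, e)), pair(b, 0)), pair(pair(f(pair(0, b), pair(pair(b, 0), 0)), pair(b, 0)), b))  →  pair(f(pair(0, pair(0, e)), pair(b, 0)), pair(pair(f(pair(0, b), pair(pair(b, 0), 0)), pair(b, 0)), b))   [R1 at 1.1.1]
2. pair(f(pair(0, pair(0, e)), pair(b, 0)), pair(pair(f(pair(0, b), pair(pair(b, 0), 0)), pair(b, 0)), b))  →  pair(pair(0, e), pair(pair(f(pair(0, b), pair(pair(b, 0), 0)), pair(b, 0)), b))   [R4 at 1]
3. pair(pair(0, e), pair(pair(f(pair(0, b), pair(pair(b, 0), 0)), pair(b, 0)), b))  →  pair(pair(0, e), pair(pair(b, pair(b, 0)), b))   [R4 at 2.1.1]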